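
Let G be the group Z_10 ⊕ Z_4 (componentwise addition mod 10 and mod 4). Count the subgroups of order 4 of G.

3

|G| = 40 and 4 | 40, so subgroups of order 4 are possible by Lagrange.
The subgroups of order 4 are: {(0,0), (0,1), (0,2), (0,3)}; {(0,0), (0,2), (5,0), (5,2)}; {(0,0), (0,2), (5,1), (5,3)}.
So G has 3 subgroups of order 4.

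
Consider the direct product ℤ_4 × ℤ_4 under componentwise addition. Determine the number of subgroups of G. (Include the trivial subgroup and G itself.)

15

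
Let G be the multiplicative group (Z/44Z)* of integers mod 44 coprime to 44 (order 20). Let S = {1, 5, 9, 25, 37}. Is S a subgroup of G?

Yes

|S| = 5 divides |G| = 20, consistent with Lagrange.
S contains the identity, every element's inverse is in S, and S is closed under ·: it is a subgroup.
In fact S = ⟨5⟩.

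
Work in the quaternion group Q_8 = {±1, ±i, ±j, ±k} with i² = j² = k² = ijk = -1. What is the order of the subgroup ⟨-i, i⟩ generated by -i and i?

4

|⟨-i⟩| = 4 and |⟨i⟩| = 4, so |H| is a multiple of lcm(4, 4) = 4 and divides |G| = 8.
Closing under the operation: H = {1, -1, i, -i}, so |H| = 4.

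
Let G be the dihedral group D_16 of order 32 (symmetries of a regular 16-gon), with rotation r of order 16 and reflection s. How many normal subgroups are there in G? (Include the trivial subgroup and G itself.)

G has 36 subgroups. Checking conjugation-invariance by order — order 1: 1/1 normal; order 2: 1/17 normal; order 4: 1/9 normal; order 8: 1/5 normal; order 16: 3/3 normal; order 32: 1/1 normal.
Total normal subgroups: 8.

8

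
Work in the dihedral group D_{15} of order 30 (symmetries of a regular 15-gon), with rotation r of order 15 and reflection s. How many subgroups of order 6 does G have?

5

|G| = 30 and 6 | 30, so subgroups of order 6 are possible by Lagrange.
The subgroups of order 6 are: {e, r^5, r^10, s, r^5s, r^10s}; {e, r^5, r^10, rs, r^6s, r^11s}; {e, r^5, r^10, r^2s, r^7s, r^12s}; {e, r^5, r^10, r^3s, r^8s, r^13s}; … (5 in all).
So G has 5 subgroups of order 6.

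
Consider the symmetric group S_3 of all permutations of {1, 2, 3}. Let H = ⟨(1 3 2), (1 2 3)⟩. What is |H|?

3

|⟨(1 3 2)⟩| = 3 and |⟨(1 2 3)⟩| = 3, so |H| is a multiple of lcm(3, 3) = 3 and divides |G| = 6.
Closing under the operation: H = {e, (1 2 3), (1 3 2)}, so |H| = 3.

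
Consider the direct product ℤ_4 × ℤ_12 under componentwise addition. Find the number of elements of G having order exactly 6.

An element (a,b) has order lcm(ord(a), ord(b)); count pairs with lcm equal to 6.
Enumerating gives 6 such elements.

6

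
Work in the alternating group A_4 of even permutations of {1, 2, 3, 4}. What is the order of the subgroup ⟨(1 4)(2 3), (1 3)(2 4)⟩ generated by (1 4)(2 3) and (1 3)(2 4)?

4

|⟨(1 4)(2 3)⟩| = 2 and |⟨(1 3)(2 4)⟩| = 2, so |H| is a multiple of lcm(2, 2) = 2 and divides |G| = 12.
Closing under the operation: H = {e, (1 2)(3 4), (1 3)(2 4), (1 4)(2 3)}, so |H| = 4.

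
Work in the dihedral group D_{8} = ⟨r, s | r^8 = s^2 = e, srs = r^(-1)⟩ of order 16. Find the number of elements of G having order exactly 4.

The elements of order 4 are: r^2, r^6.
That's 2.

2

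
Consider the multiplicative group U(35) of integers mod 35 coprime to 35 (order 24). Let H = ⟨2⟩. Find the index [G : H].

|⟨2⟩| = 12 and |G| = 24.
By Lagrange, [G : H] = |G|/|H| = 24/12 = 2.

2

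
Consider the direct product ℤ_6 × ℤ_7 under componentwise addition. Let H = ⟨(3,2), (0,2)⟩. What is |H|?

|⟨(3,2)⟩| = 14 and |⟨(0,2)⟩| = 7, so |H| is a multiple of lcm(14, 7) = 14 and divides |G| = 42.
Closing under the operation: H = {(0,0), (0,1), (0,2), (0,3), (0,4), (0,5), (0,6), (3,0), (3,1), (3,2), (3,3), (3,4), (3,5), (3,6)}, so |H| = 14.

14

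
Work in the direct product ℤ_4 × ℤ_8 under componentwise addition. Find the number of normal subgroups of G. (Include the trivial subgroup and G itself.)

G is abelian, so every subgroup is normal.
G has 22 subgroups in total, hence 22 normal subgroups.

22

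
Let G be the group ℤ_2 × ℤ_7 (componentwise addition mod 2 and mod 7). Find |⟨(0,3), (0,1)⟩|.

|⟨(0,3)⟩| = 7 and |⟨(0,1)⟩| = 7, so |H| is a multiple of lcm(7, 7) = 7 and divides |G| = 14.
Closing under the operation: H = {(0,0), (0,1), (0,2), (0,3), (0,4), (0,5), (0,6)}, so |H| = 7.

7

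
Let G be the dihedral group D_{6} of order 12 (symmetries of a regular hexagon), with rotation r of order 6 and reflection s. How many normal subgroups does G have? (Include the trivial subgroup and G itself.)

7

G has 16 subgroups. Checking conjugation-invariance by order — order 1: 1/1 normal; order 2: 1/7 normal; order 3: 1/1 normal; order 4: 0/3 normal; order 6: 3/3 normal; order 12: 1/1 normal.
Total normal subgroups: 7.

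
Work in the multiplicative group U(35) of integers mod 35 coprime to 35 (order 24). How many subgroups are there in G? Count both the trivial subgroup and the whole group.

|G| = 24, so by Lagrange every subgroup order divides 24. Divisors: 1, 2, 3, 4, 6, 8, 12, 24.
Subgroups by order — order 1: 1; order 2: 3; order 3: 1; order 4: 3; order 6: 3; order 8: 1; order 12: 3; order 24: 1.
Total: 1 + 3 + 1 + 3 + 3 + 1 + 3 + 1 = 16.

16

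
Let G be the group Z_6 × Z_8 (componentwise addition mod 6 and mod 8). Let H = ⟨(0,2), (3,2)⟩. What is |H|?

8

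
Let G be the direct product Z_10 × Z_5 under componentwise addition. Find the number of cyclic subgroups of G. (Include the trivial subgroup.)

Group the elements of G by the cyclic subgroup they generate; each cyclic subgroup of order d accounts for φ(d) elements.
Cyclic subgroups by order — order 1: 1; order 2: 1; order 5: 6; order 10: 6.
Total: 14.

14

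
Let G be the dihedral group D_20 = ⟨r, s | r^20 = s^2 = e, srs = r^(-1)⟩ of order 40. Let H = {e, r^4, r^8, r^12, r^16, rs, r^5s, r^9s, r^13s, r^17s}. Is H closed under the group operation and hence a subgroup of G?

Yes

|H| = 10 divides |G| = 40, consistent with Lagrange.
H contains the identity, every element's inverse is in H, and H is closed under ·: it is a subgroup.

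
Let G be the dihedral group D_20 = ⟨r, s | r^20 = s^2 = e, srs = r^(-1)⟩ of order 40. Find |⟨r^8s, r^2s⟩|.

20

|⟨r^8s⟩| = 2 and |⟨r^2s⟩| = 2, so |H| is a multiple of lcm(2, 2) = 2 and divides |G| = 40.
Closing under the operation: H = {e, r^2, r^4, r^6, r^8, r^10, r^12, r^14, r^16, r^18, s, r^2s, r^4s, r^6s, r^8s, r^10s, r^12s, r^14s, r^16s, r^18s}, so |H| = 20.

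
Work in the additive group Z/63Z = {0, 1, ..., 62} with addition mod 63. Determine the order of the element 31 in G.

63

In Z/63Z, the order of an element a is n/gcd(a, n).
gcd(31, 63) = 1, so |⟨31⟩| = 63/1 = 63.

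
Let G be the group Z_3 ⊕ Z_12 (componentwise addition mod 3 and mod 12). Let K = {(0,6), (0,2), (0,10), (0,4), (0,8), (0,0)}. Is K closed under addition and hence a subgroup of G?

Yes

|K| = 6 divides |G| = 36, consistent with Lagrange.
K contains the identity, every element's inverse is in K, and K is closed under +: it is a subgroup.
In fact K = ⟨(0,2)⟩.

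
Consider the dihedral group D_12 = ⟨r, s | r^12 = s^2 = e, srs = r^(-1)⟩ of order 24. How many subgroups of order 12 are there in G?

3

|G| = 24 and 12 | 24, so subgroups of order 12 are possible by Lagrange.
The subgroups of order 12 are: {e, r, r^2, r^3, r^4, r^5, r^6, r^7, r^8, r^9, r^10, r^11}; {e, r^2, r^4, r^6, r^8, r^10, s, r^2s, r^4s, r^6s, r^8s, r^10s}; {e, r^2, r^4, r^6, r^8, r^10, rs, r^3s, r^5s, r^7s, r^9s, r^11s}.
So G has 3 subgroups of order 12.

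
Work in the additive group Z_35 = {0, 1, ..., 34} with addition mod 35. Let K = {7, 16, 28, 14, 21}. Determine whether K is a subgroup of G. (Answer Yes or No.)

The identity 0 ∉ K, so K is not a subgroup.

No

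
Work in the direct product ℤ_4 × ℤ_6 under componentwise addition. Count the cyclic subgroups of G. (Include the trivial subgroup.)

12

Each element a generates a cyclic subgroup ⟨a⟩; distinct elements may generate the same one (a cyclic group of order d has φ(d) generators).
Cyclic subgroups by order — order 1: 1; order 2: 3; order 3: 1; order 4: 2; order 6: 3; order 12: 2.
Total: 12.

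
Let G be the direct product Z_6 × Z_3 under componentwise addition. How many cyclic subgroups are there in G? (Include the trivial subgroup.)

Each element a generates a cyclic subgroup ⟨a⟩; distinct elements may generate the same one (a cyclic group of order d has φ(d) generators).
Cyclic subgroups by order — order 1: 1; order 2: 1; order 3: 4; order 6: 4.
Total: 10.

10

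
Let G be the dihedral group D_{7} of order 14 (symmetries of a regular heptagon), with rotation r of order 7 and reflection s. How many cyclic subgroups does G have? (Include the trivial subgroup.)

9

A cyclic subgroup of order d is generated by each of its φ(d) elements of order d, so the cyclic subgroups of order d number (#elements of order d)/φ(d).
Cyclic subgroups by order — order 1: 1; order 2: 7; order 7: 1.
Total: 9.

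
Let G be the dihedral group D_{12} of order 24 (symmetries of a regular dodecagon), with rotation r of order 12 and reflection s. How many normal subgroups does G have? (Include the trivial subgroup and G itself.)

9

G has 34 subgroups. Checking conjugation-invariance by order — order 1: 1/1 normal; order 2: 1/13 normal; order 3: 1/1 normal; order 4: 1/7 normal; order 6: 1/5 normal; order 8: 0/3 normal; order 12: 3/3 normal; order 24: 1/1 normal.
Total normal subgroups: 9.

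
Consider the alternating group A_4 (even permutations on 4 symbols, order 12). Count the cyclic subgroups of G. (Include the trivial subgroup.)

Group the elements of G by the cyclic subgroup they generate; each cyclic subgroup of order d accounts for φ(d) elements.
Cyclic subgroups by order — order 1: 1; order 2: 3; order 3: 4.
Total: 8.

8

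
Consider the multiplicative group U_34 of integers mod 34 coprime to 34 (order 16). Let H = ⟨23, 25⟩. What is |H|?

16

|⟨23⟩| = 16 and |⟨25⟩| = 8, so |H| is a multiple of lcm(16, 8) = 16 and divides |G| = 16.
Closing {23, 25} under the group operation gives all of G, so |H| = 16.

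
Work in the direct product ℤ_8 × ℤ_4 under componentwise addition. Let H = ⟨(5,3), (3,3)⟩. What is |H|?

|⟨(5,3)⟩| = 8 and |⟨(3,3)⟩| = 8, so |H| is a multiple of lcm(8, 8) = 8 and divides |G| = 32.
Closing under the operation: H = {(0,0), (0,2), (1,1), (1,3), (2,0), (2,2), (3,1), (3,3), (4,0), (4,2), (5,1), (5,3), (6,0), (6,2), (7,1), (7,3)}, so |H| = 16.

16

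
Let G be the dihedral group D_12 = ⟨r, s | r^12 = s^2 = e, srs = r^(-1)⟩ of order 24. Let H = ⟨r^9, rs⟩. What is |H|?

|⟨r^9⟩| = 4 and |⟨rs⟩| = 2, so |H| is a multiple of lcm(4, 2) = 4 and divides |G| = 24.
Closing under the operation: H = {e, r^3, r^6, r^9, rs, r^4s, r^7s, r^10s}, so |H| = 8.

8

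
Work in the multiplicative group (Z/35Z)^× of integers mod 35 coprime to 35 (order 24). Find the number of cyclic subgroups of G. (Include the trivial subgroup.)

Each element a generates a cyclic subgroup ⟨a⟩; distinct elements may generate the same one (a cyclic group of order d has φ(d) generators).
Cyclic subgroups by order — order 1: 1; order 2: 3; order 3: 1; order 4: 2; order 6: 3; order 12: 2.
Total: 12.

12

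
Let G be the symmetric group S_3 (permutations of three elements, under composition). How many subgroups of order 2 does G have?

3

|G| = 6 and 2 | 6, so subgroups of order 2 are possible by Lagrange.
The subgroups of order 2 are: {e, (1 2)}; {e, (1 3)}; {e, (2 3)}.
So G has 3 subgroups of order 2.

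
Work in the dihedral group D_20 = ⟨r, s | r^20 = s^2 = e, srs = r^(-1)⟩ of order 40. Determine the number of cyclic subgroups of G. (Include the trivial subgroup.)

Group the elements of G by the cyclic subgroup they generate; each cyclic subgroup of order d accounts for φ(d) elements.
Cyclic subgroups by order — order 1: 1; order 2: 21; order 4: 1; order 5: 1; order 10: 1; order 20: 1.
Total: 26.

26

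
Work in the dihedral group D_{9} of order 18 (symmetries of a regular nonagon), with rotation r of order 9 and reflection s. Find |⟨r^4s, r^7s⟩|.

6

|⟨r^4s⟩| = 2 and |⟨r^7s⟩| = 2, so |H| is a multiple of lcm(2, 2) = 2 and divides |G| = 18.
Closing under the operation: H = {e, r^3, r^6, rs, r^4s, r^7s}, so |H| = 6.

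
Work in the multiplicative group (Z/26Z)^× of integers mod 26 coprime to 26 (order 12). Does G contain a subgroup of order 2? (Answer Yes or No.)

Yes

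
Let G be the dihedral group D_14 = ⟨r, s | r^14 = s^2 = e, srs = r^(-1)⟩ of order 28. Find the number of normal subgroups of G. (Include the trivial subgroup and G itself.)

7

G has 28 subgroups. Checking conjugation-invariance by order — order 1: 1/1 normal; order 2: 1/15 normal; order 4: 0/7 normal; order 7: 1/1 normal; order 14: 3/3 normal; order 28: 1/1 normal.
Total normal subgroups: 7.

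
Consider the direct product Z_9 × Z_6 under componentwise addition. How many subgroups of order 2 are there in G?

1

|G| = 54 and 2 | 54, so subgroups of order 2 are possible by Lagrange.
The subgroups of order 2 are: {(0,0), (0,3)}.
So G has 1 subgroup of order 2.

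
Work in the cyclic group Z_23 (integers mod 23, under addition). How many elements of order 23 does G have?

22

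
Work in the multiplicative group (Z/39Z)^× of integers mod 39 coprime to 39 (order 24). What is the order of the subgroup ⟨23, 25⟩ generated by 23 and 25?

|⟨23⟩| = 6 and |⟨25⟩| = 2, so |H| is a multiple of lcm(6, 2) = 6 and divides |G| = 24.
Closing under the operation: H = {1, 4, 10, 14, 16, 17, 22, 23, 25, 29, 35, 38}, so |H| = 12.

12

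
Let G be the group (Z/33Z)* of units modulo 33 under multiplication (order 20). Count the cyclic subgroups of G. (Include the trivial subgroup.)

Each element a generates a cyclic subgroup ⟨a⟩; distinct elements may generate the same one (a cyclic group of order d has φ(d) generators).
Cyclic subgroups by order — order 1: 1; order 2: 3; order 5: 1; order 10: 3.
Total: 8.

8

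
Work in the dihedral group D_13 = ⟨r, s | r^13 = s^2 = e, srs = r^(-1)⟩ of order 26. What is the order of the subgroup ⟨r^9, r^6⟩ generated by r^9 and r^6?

13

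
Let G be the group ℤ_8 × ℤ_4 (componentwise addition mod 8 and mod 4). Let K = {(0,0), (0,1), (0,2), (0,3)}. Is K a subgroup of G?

Yes

|K| = 4 divides |G| = 32, consistent with Lagrange.
K contains the identity, every element's inverse is in K, and K is closed under +: it is a subgroup.
In fact K = ⟨(0,1)⟩.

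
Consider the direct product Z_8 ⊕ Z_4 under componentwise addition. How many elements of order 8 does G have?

16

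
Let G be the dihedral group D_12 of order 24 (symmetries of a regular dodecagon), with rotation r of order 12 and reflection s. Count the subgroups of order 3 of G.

|G| = 24 and 3 | 24, so subgroups of order 3 are possible by Lagrange.
The subgroups of order 3 are: {e, r^4, r^8}.
So G has 1 subgroup of order 3.

1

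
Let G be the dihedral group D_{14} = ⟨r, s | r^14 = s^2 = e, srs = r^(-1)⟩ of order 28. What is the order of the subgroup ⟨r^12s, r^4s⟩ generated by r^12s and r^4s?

14

|⟨r^12s⟩| = 2 and |⟨r^4s⟩| = 2, so |H| is a multiple of lcm(2, 2) = 2 and divides |G| = 28.
Closing under the operation: H = {e, r^2, r^4, r^6, r^8, r^10, r^12, s, r^2s, r^4s, r^6s, r^8s, r^10s, r^12s}, so |H| = 14.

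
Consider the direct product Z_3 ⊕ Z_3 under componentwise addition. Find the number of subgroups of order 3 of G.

|G| = 9 and 3 | 9, so subgroups of order 3 are possible by Lagrange.
The subgroups of order 3 are: {(0,0), (0,1), (0,2)}; {(0,0), (1,0), (2,0)}; {(0,0), (1,1), (2,2)}; {(0,0), (1,2), (2,1)}.
So G has 4 subgroups of order 3.

4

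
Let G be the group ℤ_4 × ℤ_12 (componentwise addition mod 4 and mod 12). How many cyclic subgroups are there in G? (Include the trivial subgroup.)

20

Each element a generates a cyclic subgroup ⟨a⟩; distinct elements may generate the same one (a cyclic group of order d has φ(d) generators).
Cyclic subgroups by order — order 1: 1; order 2: 3; order 3: 1; order 4: 6; order 6: 3; order 12: 6.
Total: 20.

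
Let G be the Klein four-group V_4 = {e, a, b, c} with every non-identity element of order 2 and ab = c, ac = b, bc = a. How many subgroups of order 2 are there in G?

3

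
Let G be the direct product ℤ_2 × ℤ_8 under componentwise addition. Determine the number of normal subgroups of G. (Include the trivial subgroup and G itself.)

G is abelian, so every subgroup is normal.
G has 11 subgroups in total, hence 11 normal subgroups.

11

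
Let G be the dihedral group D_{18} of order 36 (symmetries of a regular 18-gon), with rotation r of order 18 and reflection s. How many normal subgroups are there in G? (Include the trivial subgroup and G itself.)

9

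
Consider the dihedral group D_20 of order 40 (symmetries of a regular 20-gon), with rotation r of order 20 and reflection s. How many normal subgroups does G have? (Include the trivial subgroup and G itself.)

G has 48 subgroups. Checking conjugation-invariance by order — order 1: 1/1 normal; order 2: 1/21 normal; order 4: 1/11 normal; order 5: 1/1 normal; order 8: 0/5 normal; order 10: 1/5 normal; order 20: 3/3 normal; order 40: 1/1 normal.
Total normal subgroups: 9.

9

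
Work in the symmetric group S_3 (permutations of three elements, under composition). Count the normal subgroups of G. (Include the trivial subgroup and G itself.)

3

G has 6 subgroups. Checking conjugation-invariance by order — order 1: 1/1 normal; order 2: 0/3 normal; order 3: 1/1 normal; order 6: 1/1 normal.
Total normal subgroups: 3.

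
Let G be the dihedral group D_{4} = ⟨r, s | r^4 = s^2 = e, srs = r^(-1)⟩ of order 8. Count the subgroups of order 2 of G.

5

|G| = 8 and 2 | 8, so subgroups of order 2 are possible by Lagrange.
The subgroups of order 2 are: {e, r^2}; {e, r^2s}; {e, r^3s}; {e, rs}; … (5 in all).
So G has 5 subgroups of order 2.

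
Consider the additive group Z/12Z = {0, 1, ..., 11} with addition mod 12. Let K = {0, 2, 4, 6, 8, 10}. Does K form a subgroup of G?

|K| = 6 divides |G| = 12, consistent with Lagrange.
K contains the identity, every element's inverse is in K, and K is closed under +: it is a subgroup.
In fact K = ⟨2⟩.

Yes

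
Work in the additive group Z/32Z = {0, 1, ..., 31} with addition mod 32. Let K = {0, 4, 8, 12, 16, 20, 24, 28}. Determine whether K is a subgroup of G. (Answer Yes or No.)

Yes

|K| = 8 divides |G| = 32, consistent with Lagrange.
K contains the identity, every element's inverse is in K, and K is closed under +: it is a subgroup.
In fact K = ⟨4⟩.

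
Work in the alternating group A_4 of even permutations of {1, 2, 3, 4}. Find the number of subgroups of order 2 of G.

|G| = 12 and 2 | 12, so subgroups of order 2 are possible by Lagrange.
The subgroups of order 2 are: {e, (1 2)(3 4)}; {e, (1 3)(2 4)}; {e, (1 4)(2 3)}.
So G has 3 subgroups of order 2.

3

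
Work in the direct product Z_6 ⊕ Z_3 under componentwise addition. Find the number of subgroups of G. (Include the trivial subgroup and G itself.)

12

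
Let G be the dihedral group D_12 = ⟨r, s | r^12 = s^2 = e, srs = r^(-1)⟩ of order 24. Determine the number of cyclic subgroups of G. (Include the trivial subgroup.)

Each element a generates a cyclic subgroup ⟨a⟩; distinct elements may generate the same one (a cyclic group of order d has φ(d) generators).
Cyclic subgroups by order — order 1: 1; order 2: 13; order 3: 1; order 4: 1; order 6: 1; order 12: 1.
Total: 18.

18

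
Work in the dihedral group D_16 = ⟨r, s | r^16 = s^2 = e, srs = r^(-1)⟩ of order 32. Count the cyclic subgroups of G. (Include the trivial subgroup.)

A cyclic subgroup of order d is generated by each of its φ(d) elements of order d, so the cyclic subgroups of order d number (#elements of order d)/φ(d).
Cyclic subgroups by order — order 1: 1; order 2: 17; order 4: 1; order 8: 1; order 16: 1.
Total: 21.

21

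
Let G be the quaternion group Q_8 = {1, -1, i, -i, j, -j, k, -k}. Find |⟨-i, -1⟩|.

|⟨-i⟩| = 4 and |⟨-1⟩| = 2, so |H| is a multiple of lcm(4, 2) = 4 and divides |G| = 8.
Closing under the operation: H = {1, -1, i, -i}, so |H| = 4.

4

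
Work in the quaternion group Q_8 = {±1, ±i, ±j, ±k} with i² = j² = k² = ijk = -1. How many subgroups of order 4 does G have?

3

|G| = 8 and 4 | 8, so subgroups of order 4 are possible by Lagrange.
The subgroups of order 4 are: {1, -1, i, -i}; {1, -1, j, -j}; {1, -1, k, -k}.
So G has 3 subgroups of order 4.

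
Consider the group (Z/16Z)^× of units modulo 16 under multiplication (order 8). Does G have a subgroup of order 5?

No

5 does not divide |G| = 8, so by Lagrange no subgroup of order 5 exists.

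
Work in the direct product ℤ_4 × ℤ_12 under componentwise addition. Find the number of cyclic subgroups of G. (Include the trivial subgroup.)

20

Each element a generates a cyclic subgroup ⟨a⟩; distinct elements may generate the same one (a cyclic group of order d has φ(d) generators).
Cyclic subgroups by order — order 1: 1; order 2: 3; order 3: 1; order 4: 6; order 6: 3; order 12: 6.
Total: 20.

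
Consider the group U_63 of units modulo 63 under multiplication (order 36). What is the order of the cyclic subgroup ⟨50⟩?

Compute successive powers of 50 mod 63: 50, 43, 8, 22, 29, 1; 50^6 ≡ 1 (mod 63).
So |⟨50⟩| = 6.

6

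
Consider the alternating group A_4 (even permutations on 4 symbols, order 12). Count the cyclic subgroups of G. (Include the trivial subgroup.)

8

Each element a generates a cyclic subgroup ⟨a⟩; distinct elements may generate the same one (a cyclic group of order d has φ(d) generators).
Cyclic subgroups by order — order 1: 1; order 2: 3; order 3: 4.
Total: 8.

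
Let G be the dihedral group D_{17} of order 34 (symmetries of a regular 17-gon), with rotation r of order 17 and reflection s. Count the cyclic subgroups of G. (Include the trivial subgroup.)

19

Each element a generates a cyclic subgroup ⟨a⟩; distinct elements may generate the same one (a cyclic group of order d has φ(d) generators).
Cyclic subgroups by order — order 1: 1; order 2: 17; order 17: 1.
Total: 19.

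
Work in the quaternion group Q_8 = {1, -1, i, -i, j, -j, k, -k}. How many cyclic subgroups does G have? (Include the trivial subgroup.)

Each element a generates a cyclic subgroup ⟨a⟩; distinct elements may generate the same one (a cyclic group of order d has φ(d) generators).
Cyclic subgroups by order — order 1: 1; order 2: 1; order 4: 3.
Total: 5.

5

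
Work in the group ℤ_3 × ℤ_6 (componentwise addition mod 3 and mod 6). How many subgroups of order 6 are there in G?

4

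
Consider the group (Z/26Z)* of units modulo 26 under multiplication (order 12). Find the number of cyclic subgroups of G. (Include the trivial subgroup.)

6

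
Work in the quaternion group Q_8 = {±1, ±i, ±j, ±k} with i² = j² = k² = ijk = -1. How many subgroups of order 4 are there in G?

3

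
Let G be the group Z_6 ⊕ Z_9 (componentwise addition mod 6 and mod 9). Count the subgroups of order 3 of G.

|G| = 54 and 3 | 54, so subgroups of order 3 are possible by Lagrange.
The subgroups of order 3 are: {(0,0), (0,3), (0,6)}; {(0,0), (2,0), (4,0)}; {(0,0), (2,3), (4,6)}; {(0,0), (2,6), (4,3)}.
So G has 4 subgroups of order 3.

4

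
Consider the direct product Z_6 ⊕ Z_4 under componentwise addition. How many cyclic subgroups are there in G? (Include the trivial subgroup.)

Group the elements of G by the cyclic subgroup they generate; each cyclic subgroup of order d accounts for φ(d) elements.
Cyclic subgroups by order — order 1: 1; order 2: 3; order 3: 1; order 4: 2; order 6: 3; order 12: 2.
Total: 12.

12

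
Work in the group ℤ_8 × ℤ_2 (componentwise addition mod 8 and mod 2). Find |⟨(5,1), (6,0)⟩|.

8

|⟨(5,1)⟩| = 8 and |⟨(6,0)⟩| = 4, so |H| is a multiple of lcm(8, 4) = 8 and divides |G| = 16.
Closing under the operation: H = {(0,0), (1,1), (2,0), (3,1), (4,0), (5,1), (6,0), (7,1)}, so |H| = 8.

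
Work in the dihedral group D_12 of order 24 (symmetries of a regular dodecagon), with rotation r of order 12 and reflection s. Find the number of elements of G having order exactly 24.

0

No element of G has order 24 (even though 24 | 24).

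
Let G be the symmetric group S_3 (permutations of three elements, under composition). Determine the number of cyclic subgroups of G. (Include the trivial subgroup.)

Group the elements of G by the cyclic subgroup they generate; each cyclic subgroup of order d accounts for φ(d) elements.
Cyclic subgroups by order — order 1: 1; order 2: 3; order 3: 1.
Total: 5.

5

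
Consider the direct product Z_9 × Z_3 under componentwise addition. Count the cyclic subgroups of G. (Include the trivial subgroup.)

Group the elements of G by the cyclic subgroup they generate; each cyclic subgroup of order d accounts for φ(d) elements.
Cyclic subgroups by order — order 1: 1; order 3: 4; order 9: 3.
Total: 8.

8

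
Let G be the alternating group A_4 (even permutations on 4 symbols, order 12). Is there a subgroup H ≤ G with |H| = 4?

4 | 12. A subgroup of order 4 is {e, (1 2)(3 4), (1 3)(2 4), (1 4)(2 3)}.

Yes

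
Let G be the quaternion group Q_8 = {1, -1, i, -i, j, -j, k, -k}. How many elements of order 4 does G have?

The elements of order 4 are: i, -i, j, -j, k, -k.
That's 6.

6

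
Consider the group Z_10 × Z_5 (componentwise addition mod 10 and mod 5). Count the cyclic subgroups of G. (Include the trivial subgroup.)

14

Each element a generates a cyclic subgroup ⟨a⟩; distinct elements may generate the same one (a cyclic group of order d has φ(d) generators).
Cyclic subgroups by order — order 1: 1; order 2: 1; order 5: 6; order 10: 6.
Total: 14.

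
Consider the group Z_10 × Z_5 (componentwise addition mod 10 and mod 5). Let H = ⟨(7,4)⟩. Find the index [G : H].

5

|⟨(7,4)⟩| = 10 and |G| = 50.
By Lagrange, [G : H] = |G|/|H| = 50/10 = 5.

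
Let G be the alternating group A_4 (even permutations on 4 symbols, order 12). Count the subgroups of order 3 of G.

|G| = 12 and 3 | 12, so subgroups of order 3 are possible by Lagrange.
The subgroups of order 3 are: {e, (1 2 3), (1 3 2)}; {e, (1 2 4), (1 4 2)}; {e, (1 3 4), (1 4 3)}; {e, (2 3 4), (2 4 3)}.
So G has 4 subgroups of order 3.

4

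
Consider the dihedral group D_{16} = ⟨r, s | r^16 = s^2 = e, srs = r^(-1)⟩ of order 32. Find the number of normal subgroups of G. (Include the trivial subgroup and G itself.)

8

G has 36 subgroups. Checking conjugation-invariance by order — order 1: 1/1 normal; order 2: 1/17 normal; order 4: 1/9 normal; order 8: 1/5 normal; order 16: 3/3 normal; order 32: 1/1 normal.
Total normal subgroups: 8.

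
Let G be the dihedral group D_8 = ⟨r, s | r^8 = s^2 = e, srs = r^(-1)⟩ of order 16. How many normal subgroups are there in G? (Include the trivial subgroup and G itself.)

G has 19 subgroups. Checking conjugation-invariance by order — order 1: 1/1 normal; order 2: 1/9 normal; order 4: 1/5 normal; order 8: 3/3 normal; order 16: 1/1 normal.
Total normal subgroups: 7.

7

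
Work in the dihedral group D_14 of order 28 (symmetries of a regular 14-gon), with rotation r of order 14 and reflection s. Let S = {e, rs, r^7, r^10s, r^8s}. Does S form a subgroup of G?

|S| = 5 does not divide |G| = 28, so by Lagrange S is not a subgroup.

No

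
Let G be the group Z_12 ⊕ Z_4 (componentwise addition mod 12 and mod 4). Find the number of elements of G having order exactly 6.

6

An element (a,b) has order lcm(ord(a), ord(b)); count pairs with lcm equal to 6.
Enumerating gives 6 such elements.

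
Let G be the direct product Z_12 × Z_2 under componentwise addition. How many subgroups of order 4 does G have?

|G| = 24 and 4 | 24, so subgroups of order 4 are possible by Lagrange.
The subgroups of order 4 are: {(0,0), (0,1), (6,0), (6,1)}; {(0,0), (3,0), (6,0), (9,0)}; {(0,0), (3,1), (6,0), (9,1)}.
So G has 3 subgroups of order 4.

3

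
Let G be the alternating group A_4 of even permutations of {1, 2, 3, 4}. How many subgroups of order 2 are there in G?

|G| = 12 and 2 | 12, so subgroups of order 2 are possible by Lagrange.
The subgroups of order 2 are: {e, (1 2)(3 4)}; {e, (1 3)(2 4)}; {e, (1 4)(2 3)}.
So G has 3 subgroups of order 2.

3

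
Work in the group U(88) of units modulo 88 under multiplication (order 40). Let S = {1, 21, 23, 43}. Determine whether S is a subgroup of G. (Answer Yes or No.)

|S| = 4 divides |G| = 40, consistent with Lagrange.
S contains the identity, every element's inverse is in S, and S is closed under ·: it is a subgroup.

Yes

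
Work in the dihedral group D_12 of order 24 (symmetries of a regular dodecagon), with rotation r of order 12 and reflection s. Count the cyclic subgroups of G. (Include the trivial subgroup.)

Group the elements of G by the cyclic subgroup they generate; each cyclic subgroup of order d accounts for φ(d) elements.
Cyclic subgroups by order — order 1: 1; order 2: 13; order 3: 1; order 4: 1; order 6: 1; order 12: 1.
Total: 18.

18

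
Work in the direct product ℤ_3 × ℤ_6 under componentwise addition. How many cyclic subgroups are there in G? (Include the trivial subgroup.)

Group the elements of G by the cyclic subgroup they generate; each cyclic subgroup of order d accounts for φ(d) elements.
Cyclic subgroups by order — order 1: 1; order 2: 1; order 3: 4; order 6: 4.
Total: 10.

10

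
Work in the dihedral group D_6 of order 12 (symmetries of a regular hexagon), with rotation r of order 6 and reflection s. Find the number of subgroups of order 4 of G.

|G| = 12 and 4 | 12, so subgroups of order 4 are possible by Lagrange.
The subgroups of order 4 are: {e, r^3, r^2s, r^5s}; {e, r^3, s, r^3s}; {e, r^3, rs, r^4s}.
So G has 3 subgroups of order 4.

3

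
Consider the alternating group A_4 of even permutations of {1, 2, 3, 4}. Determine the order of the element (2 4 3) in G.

3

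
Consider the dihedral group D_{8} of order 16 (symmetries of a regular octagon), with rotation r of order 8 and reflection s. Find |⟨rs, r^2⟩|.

8

|⟨rs⟩| = 2 and |⟨r^2⟩| = 4, so |H| is a multiple of lcm(2, 4) = 4 and divides |G| = 16.
Closing under the operation: H = {e, r^2, r^4, r^6, rs, r^3s, r^5s, r^7s}, so |H| = 8.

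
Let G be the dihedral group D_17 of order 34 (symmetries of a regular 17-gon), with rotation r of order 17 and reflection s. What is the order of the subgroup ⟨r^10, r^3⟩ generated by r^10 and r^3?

17

|⟨r^10⟩| = 17 and |⟨r^3⟩| = 17, so |H| is a multiple of lcm(17, 17) = 17 and divides |G| = 34.
Closing under the operation: H = {e, r, r^2, r^3, r^4, r^5, r^6, r^7, r^8, r^9, r^10, r^11, r^12, r^13, r^14, r^15, r^16}, so |H| = 17.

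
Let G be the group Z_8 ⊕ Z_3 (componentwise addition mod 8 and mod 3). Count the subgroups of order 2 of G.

1

|G| = 24 and 2 | 24, so subgroups of order 2 are possible by Lagrange.
The subgroups of order 2 are: {(0,0), (4,0)}.
So G has 1 subgroup of order 2.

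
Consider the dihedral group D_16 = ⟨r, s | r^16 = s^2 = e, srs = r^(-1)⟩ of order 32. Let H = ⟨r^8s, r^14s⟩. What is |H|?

16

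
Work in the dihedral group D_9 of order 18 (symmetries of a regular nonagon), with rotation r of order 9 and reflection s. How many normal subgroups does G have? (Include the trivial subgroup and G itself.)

4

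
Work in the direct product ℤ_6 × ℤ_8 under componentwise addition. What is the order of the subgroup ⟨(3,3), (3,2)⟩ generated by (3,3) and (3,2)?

16

|⟨(3,3)⟩| = 8 and |⟨(3,2)⟩| = 4, so |H| is a multiple of lcm(8, 4) = 8 and divides |G| = 48.
Closing under the operation: H = {(0,0), (0,1), (0,2), (0,3), (0,4), (0,5), (0,6), (0,7), (3,0), (3,1), (3,2), (3,3), (3,4), (3,5), (3,6), (3,7)}, so |H| = 16.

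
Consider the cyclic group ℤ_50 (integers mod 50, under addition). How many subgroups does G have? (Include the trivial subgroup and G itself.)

6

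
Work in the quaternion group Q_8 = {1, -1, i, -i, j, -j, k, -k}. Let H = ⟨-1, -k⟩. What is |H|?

|⟨-1⟩| = 2 and |⟨-k⟩| = 4, so |H| is a multiple of lcm(2, 4) = 4 and divides |G| = 8.
Closing under the operation: H = {1, -1, k, -k}, so |H| = 4.

4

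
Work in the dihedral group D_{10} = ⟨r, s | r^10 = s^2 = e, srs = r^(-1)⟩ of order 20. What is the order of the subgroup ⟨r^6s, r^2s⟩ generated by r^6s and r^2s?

|⟨r^6s⟩| = 2 and |⟨r^2s⟩| = 2, so |H| is a multiple of lcm(2, 2) = 2 and divides |G| = 20.
Closing under the operation: H = {e, r^2, r^4, r^6, r^8, s, r^2s, r^4s, r^6s, r^8s}, so |H| = 10.

10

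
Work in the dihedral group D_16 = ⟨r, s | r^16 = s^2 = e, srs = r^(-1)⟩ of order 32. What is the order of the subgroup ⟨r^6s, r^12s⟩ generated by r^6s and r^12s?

16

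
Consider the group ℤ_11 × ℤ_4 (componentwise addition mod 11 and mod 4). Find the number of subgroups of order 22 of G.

1

|G| = 44 and 22 | 44, so subgroups of order 22 are possible by Lagrange.
The subgroups of order 22 are: {(0,0), (0,2), (1,0), (1,2), (2,0), (2,2), (3,0), (3,2), (4,0), (4,2), (5,0), (5,2), (6,0), (6,2), (7,0), (7,2), (8,0), (8,2), (9,0), (9,2), (10,0), (10,2)}.
So G has 1 subgroup of order 22.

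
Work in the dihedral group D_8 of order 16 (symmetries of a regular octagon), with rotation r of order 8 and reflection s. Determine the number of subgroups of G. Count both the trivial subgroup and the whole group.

|G| = 16, so by Lagrange every subgroup order divides 16. Divisors: 1, 2, 4, 8, 16.
Subgroups by order — order 1: 1; order 2: 9; order 4: 5; order 8: 3; order 16: 1.
Total: 1 + 9 + 5 + 3 + 1 = 19.

19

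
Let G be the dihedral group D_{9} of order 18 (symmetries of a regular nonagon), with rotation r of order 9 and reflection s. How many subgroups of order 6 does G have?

3

|G| = 18 and 6 | 18, so subgroups of order 6 are possible by Lagrange.
The subgroups of order 6 are: {e, r^3, r^6, r^2s, r^5s, r^8s}; {e, r^3, r^6, s, r^3s, r^6s}; {e, r^3, r^6, rs, r^4s, r^7s}.
So G has 3 subgroups of order 6.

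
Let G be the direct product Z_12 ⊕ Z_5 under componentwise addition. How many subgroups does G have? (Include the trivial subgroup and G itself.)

12

|G| = 60, so by Lagrange every subgroup order divides 60. Divisors: 1, 2, 3, 4, 5, 6, 10, 12, 15, 20, 30, 60.
Subgroups by order — order 1: 1; order 2: 1; order 3: 1; order 4: 1; order 5: 1; order 6: 1; order 10: 1; order 12: 1; order 15: 1; order 20: 1; order 30: 1; order 60: 1.
Total: 1 + 1 + 1 + 1 + 1 + 1 + 1 + 1 + 1 + 1 + 1 + 1 = 12.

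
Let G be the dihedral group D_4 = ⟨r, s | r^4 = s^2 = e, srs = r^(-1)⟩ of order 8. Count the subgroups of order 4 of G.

3

|G| = 8 and 4 | 8, so subgroups of order 4 are possible by Lagrange.
The subgroups of order 4 are: {e, r, r^2, r^3}; {e, r^2, s, r^2s}; {e, r^2, rs, r^3s}.
So G has 3 subgroups of order 4.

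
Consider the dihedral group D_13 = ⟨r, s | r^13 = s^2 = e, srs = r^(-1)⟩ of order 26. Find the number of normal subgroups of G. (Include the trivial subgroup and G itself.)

3

G has 16 subgroups. Checking conjugation-invariance by order — order 1: 1/1 normal; order 2: 0/13 normal; order 13: 1/1 normal; order 26: 1/1 normal.
Total normal subgroups: 3.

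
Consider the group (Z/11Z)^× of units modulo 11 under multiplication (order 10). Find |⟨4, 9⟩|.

5

|⟨4⟩| = 5 and |⟨9⟩| = 5, so |H| is a multiple of lcm(5, 5) = 5 and divides |G| = 10.
Closing under the operation: H = {1, 3, 4, 5, 9}, so |H| = 5.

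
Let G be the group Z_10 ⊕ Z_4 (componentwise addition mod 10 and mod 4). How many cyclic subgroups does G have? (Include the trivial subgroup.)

12

A cyclic subgroup of order d is generated by each of its φ(d) elements of order d, so the cyclic subgroups of order d number (#elements of order d)/φ(d).
Cyclic subgroups by order — order 1: 1; order 2: 3; order 4: 2; order 5: 1; order 10: 3; order 20: 2.
Total: 12.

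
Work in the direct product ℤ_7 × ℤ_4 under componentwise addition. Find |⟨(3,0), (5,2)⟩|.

14

|⟨(3,0)⟩| = 7 and |⟨(5,2)⟩| = 14, so |H| is a multiple of lcm(7, 14) = 14 and divides |G| = 28.
Closing under the operation: H = {(0,0), (0,2), (1,0), (1,2), (2,0), (2,2), (3,0), (3,2), (4,0), (4,2), (5,0), (5,2), (6,0), (6,2)}, so |H| = 14.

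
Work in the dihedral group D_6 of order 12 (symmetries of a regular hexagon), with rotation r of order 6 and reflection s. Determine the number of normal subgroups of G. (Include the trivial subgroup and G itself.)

G has 16 subgroups. Checking conjugation-invariance by order — order 1: 1/1 normal; order 2: 1/7 normal; order 3: 1/1 normal; order 4: 0/3 normal; order 6: 3/3 normal; order 12: 1/1 normal.
Total normal subgroups: 7.

7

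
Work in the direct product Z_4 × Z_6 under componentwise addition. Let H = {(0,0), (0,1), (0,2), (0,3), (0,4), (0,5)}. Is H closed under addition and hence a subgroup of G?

Yes

|H| = 6 divides |G| = 24, consistent with Lagrange.
H contains the identity, every element's inverse is in H, and H is closed under +: it is a subgroup.
In fact H = ⟨(0,1)⟩.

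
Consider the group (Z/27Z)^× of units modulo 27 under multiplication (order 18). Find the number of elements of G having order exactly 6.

The elements of order 6 are: 8, 17.
That's 2.

2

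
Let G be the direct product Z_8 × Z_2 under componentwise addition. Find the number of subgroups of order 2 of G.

|G| = 16 and 2 | 16, so subgroups of order 2 are possible by Lagrange.
The subgroups of order 2 are: {(0,0), (0,1)}; {(0,0), (4,0)}; {(0,0), (4,1)}.
So G has 3 subgroups of order 2.

3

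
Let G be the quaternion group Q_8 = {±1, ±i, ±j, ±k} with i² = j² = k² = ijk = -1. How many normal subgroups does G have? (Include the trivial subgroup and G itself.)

G has 6 subgroups. Checking conjugation-invariance by order — order 1: 1/1 normal; order 2: 1/1 normal; order 4: 3/3 normal; order 8: 1/1 normal.
Total normal subgroups: 6.

6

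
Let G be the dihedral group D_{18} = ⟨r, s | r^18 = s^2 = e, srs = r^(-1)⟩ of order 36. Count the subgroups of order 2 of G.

19

|G| = 36 and 2 | 36, so subgroups of order 2 are possible by Lagrange.
The subgroups of order 2 are: {e, r^10s}; {e, r^11s}; {e, r^12s}; {e, r^13s}; … (19 in all).
So G has 19 subgroups of order 2.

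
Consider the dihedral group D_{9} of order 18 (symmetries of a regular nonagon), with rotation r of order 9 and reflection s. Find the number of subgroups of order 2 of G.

|G| = 18 and 2 | 18, so subgroups of order 2 are possible by Lagrange.
The subgroups of order 2 are: {e, r^2s}; {e, r^3s}; {e, r^4s}; {e, r^5s}; … (9 in all).
So G has 9 subgroups of order 2.

9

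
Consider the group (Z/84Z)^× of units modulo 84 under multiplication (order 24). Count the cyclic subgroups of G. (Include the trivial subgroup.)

16

A cyclic subgroup of order d is generated by each of its φ(d) elements of order d, so the cyclic subgroups of order d number (#elements of order d)/φ(d).
Cyclic subgroups by order — order 1: 1; order 2: 7; order 3: 1; order 6: 7.
Total: 16.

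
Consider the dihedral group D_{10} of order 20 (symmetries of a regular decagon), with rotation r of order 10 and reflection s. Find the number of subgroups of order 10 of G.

|G| = 20 and 10 | 20, so subgroups of order 10 are possible by Lagrange.
The subgroups of order 10 are: {e, r, r^2, r^3, r^4, r^5, r^6, r^7, r^8, r^9}; {e, r^2, r^4, r^6, r^8, s, r^2s, r^4s, r^6s, r^8s}; {e, r^2, r^4, r^6, r^8, rs, r^3s, r^5s, r^7s, r^9s}.
So G has 3 subgroups of order 10.

3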